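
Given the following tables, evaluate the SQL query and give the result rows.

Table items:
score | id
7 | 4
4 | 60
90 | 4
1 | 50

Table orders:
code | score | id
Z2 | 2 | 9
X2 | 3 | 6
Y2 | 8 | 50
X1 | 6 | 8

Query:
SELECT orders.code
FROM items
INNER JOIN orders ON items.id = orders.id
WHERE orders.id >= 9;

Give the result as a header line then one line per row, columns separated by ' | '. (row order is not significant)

After JOIN orders (1 rows):
items.score | items.id | orders.code | orders.score | orders.id
1 | 50 | Y2 | 8 | 50
After WHERE (1 rows):
items.score | items.id | orders.code | orders.score | orders.id
1 | 50 | Y2 | 8 | 50
After SELECT (1 rows):
orders.code
Y2

== RESULT ==
orders.code
Y2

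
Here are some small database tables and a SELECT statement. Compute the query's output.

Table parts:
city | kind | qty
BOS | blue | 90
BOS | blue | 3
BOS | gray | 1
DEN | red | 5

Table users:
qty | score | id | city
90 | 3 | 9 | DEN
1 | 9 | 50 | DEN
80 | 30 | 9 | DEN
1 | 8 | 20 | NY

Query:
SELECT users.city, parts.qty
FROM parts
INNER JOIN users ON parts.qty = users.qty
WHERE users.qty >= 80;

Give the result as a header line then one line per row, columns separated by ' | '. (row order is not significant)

After JOIN users (3 rows):
parts.city | parts.kind | parts.qty | users.qty | users.score | users.id | users.city
BOS | blue | 90 | 90 | 3 | 9 | DEN
BOS | gray | 1 | 1 | 9 | 50 | DEN
BOS | gray | 1 | 1 | 8 | 20 | NY
After WHERE (1 rows):
parts.city | parts.kind | parts.qty | users.qty | users.score | users.id | users.city
BOS | blue | 90 | 90 | 3 | 9 | DEN
After SELECT (1 rows):
users.city | parts.qty
DEN | 90

== RESULT ==
users.city | parts.qty
DEN | 90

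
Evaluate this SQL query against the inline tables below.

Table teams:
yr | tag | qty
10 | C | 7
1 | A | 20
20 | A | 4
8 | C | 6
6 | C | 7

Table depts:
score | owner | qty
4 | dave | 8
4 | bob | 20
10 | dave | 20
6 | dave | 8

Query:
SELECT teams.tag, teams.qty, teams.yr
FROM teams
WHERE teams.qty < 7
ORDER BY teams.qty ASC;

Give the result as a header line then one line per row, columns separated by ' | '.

After WHERE (2 rows):
teams.yr | teams.tag | teams.qty
20 | A | 4
8 | C | 6
After SELECT (2 rows):
teams.tag | teams.qty | teams.yr
A | 4 | 20
C | 6 | 8
After ORDER BY (2 rows):
teams.tag | teams.qty | teams.yr
A | 4 | 20
C | 6 | 8

== RESULT ==
teams.tag | teams.qty | teams.yr
A | 4 | 20
C | 6 | 8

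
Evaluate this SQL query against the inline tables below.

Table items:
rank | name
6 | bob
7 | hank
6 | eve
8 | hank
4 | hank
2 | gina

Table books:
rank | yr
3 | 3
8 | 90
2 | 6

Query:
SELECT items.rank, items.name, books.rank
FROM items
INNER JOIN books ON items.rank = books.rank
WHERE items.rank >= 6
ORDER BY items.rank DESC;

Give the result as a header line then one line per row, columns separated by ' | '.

== RESULT ==
items.rank | items.name | books.rank
8 | hank | 8

Derivation:
After JOIN books (2 rows):
items.rank | items.name | books.rank | books.yr
8 | hank | 8 | 90
2 | gina | 2 | 6
After WHERE (1 rows):
items.rank | items.name | books.rank | books.yr
8 | hank | 8 | 90
After SELECT (1 rows):
items.rank | items.name | books.rank
8 | hank | 8
After ORDER BY (1 rows):
items.rank | items.name | books.rank
8 | hank | 8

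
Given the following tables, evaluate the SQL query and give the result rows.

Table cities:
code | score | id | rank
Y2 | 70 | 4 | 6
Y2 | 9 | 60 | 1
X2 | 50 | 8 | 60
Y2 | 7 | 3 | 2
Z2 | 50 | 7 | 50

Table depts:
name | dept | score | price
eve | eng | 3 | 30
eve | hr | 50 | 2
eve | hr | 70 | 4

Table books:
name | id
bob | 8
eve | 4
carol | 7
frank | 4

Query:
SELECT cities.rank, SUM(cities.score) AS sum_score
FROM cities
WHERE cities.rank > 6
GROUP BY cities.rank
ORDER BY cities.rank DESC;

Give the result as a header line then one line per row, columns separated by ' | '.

After WHERE (2 rows):
cities.code | cities.score | cities.id | cities.rank
X2 | 50 | 8 | 60
Z2 | 50 | 7 | 50
After GROUP BY (2 rows):
cities.rank | sum_score
60 | 50
50 | 50
After ORDER BY (2 rows):
cities.rank | sum_score
60 | 50
50 | 50

== RESULT ==
cities.rank | sum_score
60 | 50
50 | 50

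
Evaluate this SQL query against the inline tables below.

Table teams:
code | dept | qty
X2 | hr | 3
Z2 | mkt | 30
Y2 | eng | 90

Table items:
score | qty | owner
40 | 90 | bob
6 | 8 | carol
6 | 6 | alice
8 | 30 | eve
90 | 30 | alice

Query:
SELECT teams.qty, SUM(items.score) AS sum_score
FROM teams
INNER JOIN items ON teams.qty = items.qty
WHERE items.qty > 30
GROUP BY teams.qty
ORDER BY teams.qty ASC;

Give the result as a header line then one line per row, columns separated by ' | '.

== RESULT ==
teams.qty | sum_score
90 | 40

Derivation:
After JOIN items (3 rows):
teams.code | teams.dept | teams.qty | items.score | items.qty | items.owner
Z2 | mkt | 30 | 8 | 30 | eve
Z2 | mkt | 30 | 90 | 30 | alice
Y2 | eng | 90 | 40 | 90 | bob
After WHERE (1 rows):
teams.code | teams.dept | teams.qty | items.score | items.qty | items.owner
Y2 | eng | 90 | 40 | 90 | bob
After GROUP BY (1 rows):
teams.qty | sum_score
90 | 40
After ORDER BY (1 rows):
teams.qty | sum_score
90 | 40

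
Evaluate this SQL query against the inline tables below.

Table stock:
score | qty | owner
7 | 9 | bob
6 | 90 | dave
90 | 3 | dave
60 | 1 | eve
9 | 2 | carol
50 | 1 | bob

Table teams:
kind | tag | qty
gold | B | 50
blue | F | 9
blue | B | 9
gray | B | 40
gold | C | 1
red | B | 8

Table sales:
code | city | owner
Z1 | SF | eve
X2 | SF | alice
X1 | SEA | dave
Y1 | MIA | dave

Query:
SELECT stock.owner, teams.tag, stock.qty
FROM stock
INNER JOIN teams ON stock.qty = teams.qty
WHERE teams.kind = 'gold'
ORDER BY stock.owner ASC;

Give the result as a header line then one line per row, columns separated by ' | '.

After JOIN teams (4 rows):
stock.score | stock.qty | stock.owner | teams.kind | teams.tag | teams.qty
7 | 9 | bob | blue | F | 9
7 | 9 | bob | blue | B | 9
60 | 1 | eve | gold | C | 1
50 | 1 | bob | gold | C | 1
After WHERE (2 rows):
stock.score | stock.qty | stock.owner | teams.kind | teams.tag | teams.qty
60 | 1 | eve | gold | C | 1
50 | 1 | bob | gold | C | 1
After SELECT (2 rows):
stock.owner | teams.tag | stock.qty
eve | C | 1
bob | C | 1
After ORDER BY (2 rows):
stock.owner | teams.tag | stock.qty
bob | C | 1
eve | C | 1

== RESULT ==
stock.owner | teams.tag | stock.qty
bob | C | 1
eve | C | 1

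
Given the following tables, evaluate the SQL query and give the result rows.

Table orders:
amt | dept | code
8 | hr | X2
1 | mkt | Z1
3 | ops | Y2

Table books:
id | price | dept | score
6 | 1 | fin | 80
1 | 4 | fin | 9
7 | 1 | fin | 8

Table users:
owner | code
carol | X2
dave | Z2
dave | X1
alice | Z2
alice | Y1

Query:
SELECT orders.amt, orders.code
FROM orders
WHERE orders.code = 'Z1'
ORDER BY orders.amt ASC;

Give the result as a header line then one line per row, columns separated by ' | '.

== RESULT ==
orders.amt | orders.code
1 | Z1

Derivation:
After WHERE (1 rows):
orders.amt | orders.dept | orders.code
1 | mkt | Z1
After SELECT (1 rows):
orders.amt | orders.code
1 | Z1
After ORDER BY (1 rows):
orders.amt | orders.code
1 | Z1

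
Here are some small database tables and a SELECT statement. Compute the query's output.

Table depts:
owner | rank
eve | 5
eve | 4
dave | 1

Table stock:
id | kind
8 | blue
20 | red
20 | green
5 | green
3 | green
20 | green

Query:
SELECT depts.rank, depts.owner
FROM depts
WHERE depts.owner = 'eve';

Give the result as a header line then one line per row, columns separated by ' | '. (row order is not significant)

== RESULT ==
depts.rank | depts.owner
5 | eve
4 | eve

Derivation:
After WHERE (2 rows):
depts.owner | depts.rank
eve | 5
eve | 4
After SELECT (2 rows):
depts.rank | depts.owner
5 | eve
4 | eve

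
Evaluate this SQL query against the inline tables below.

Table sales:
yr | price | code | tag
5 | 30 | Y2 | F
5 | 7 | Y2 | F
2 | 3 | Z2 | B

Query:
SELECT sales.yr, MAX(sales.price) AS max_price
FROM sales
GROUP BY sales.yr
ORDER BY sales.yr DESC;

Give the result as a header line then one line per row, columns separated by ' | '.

After GROUP BY (2 rows):
sales.yr | max_price
5 | 30
2 | 3
After ORDER BY (2 rows):
sales.yr | max_price
5 | 30
2 | 3

== RESULT ==
sales.yr | max_price
5 | 30
2 | 3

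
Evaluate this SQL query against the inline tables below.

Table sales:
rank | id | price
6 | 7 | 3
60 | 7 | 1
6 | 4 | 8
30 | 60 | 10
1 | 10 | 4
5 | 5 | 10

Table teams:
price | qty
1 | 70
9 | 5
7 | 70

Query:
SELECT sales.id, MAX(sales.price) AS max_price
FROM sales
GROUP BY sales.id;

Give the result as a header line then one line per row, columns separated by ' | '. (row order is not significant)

== RESULT ==
sales.id | max_price
7 | 3
4 | 8
60 | 10
10 | 4
5 | 10

Derivation:
After GROUP BY (5 rows):
sales.id | max_price
7 | 3
4 | 8
60 | 10
10 | 4
5 | 10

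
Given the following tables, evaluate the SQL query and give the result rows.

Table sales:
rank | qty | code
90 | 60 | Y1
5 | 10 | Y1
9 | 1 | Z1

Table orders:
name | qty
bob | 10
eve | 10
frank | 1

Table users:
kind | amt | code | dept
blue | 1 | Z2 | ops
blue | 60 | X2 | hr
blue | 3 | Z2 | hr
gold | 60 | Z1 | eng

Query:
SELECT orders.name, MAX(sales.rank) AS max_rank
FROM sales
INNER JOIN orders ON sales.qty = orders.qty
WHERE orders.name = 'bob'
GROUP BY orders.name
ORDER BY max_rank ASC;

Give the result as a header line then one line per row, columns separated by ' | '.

== RESULT ==
orders.name | max_rank
bob | 5

Derivation:
After JOIN orders (3 rows):
sales.rank | sales.qty | sales.code | orders.name | orders.qty
5 | 10 | Y1 | bob | 10
5 | 10 | Y1 | eve | 10
9 | 1 | Z1 | frank | 1
After WHERE (1 rows):
sales.rank | sales.qty | sales.code | orders.name | orders.qty
5 | 10 | Y1 | bob | 10
After GROUP BY (1 rows):
orders.name | max_rank
bob | 5
After ORDER BY (1 rows):
orders.name | max_rank
bob | 5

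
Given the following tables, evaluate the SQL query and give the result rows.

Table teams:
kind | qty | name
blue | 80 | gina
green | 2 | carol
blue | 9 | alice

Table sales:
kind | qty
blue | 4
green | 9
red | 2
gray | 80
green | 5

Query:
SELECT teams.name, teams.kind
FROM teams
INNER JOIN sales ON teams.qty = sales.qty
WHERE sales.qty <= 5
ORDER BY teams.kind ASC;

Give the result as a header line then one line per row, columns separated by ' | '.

After JOIN sales (3 rows):
teams.kind | teams.qty | teams.name | sales.kind | sales.qty
blue | 80 | gina | gray | 80
green | 2 | carol | red | 2
blue | 9 | alice | green | 9
After WHERE (1 rows):
teams.kind | teams.qty | teams.name | sales.kind | sales.qty
green | 2 | carol | red | 2
After SELECT (1 rows):
teams.name | teams.kind
carol | green
After ORDER BY (1 rows):
teams.name | teams.kind
carol | green

== RESULT ==
teams.name | teams.kind
carol | green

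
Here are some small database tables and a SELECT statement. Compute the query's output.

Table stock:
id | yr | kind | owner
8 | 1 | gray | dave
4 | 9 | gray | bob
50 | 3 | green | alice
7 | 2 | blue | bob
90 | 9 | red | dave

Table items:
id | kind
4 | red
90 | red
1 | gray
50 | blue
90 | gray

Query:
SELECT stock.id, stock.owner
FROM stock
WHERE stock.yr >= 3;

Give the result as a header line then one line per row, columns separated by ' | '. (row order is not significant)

== RESULT ==
stock.id | stock.owner
4 | bob
50 | alice
90 | dave

Derivation:
After WHERE (3 rows):
stock.id | stock.yr | stock.kind | stock.owner
4 | 9 | gray | bob
50 | 3 | green | alice
90 | 9 | red | dave
After SELECT (3 rows):
stock.id | stock.owner
4 | bob
50 | alice
90 | dave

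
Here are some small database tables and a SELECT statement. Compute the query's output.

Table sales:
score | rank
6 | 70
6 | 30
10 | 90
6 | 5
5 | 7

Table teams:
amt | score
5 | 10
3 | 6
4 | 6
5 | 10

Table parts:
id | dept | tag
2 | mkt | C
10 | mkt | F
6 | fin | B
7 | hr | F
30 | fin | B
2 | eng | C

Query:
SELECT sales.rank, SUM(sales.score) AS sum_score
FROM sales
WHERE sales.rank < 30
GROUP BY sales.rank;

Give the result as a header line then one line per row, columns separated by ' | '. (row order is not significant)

== RESULT ==
sales.rank | sum_score
5 | 6
7 | 5

Derivation:
After WHERE (2 rows):
sales.score | sales.rank
6 | 5
5 | 7
After GROUP BY (2 rows):
sales.rank | sum_score
5 | 6
7 | 5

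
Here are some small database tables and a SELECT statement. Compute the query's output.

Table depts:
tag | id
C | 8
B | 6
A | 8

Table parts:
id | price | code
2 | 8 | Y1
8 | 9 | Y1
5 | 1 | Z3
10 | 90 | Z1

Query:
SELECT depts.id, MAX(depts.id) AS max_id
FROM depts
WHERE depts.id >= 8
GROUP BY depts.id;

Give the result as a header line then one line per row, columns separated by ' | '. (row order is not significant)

== RESULT ==
depts.id | max_id
8 | 8

Derivation:
After WHERE (2 rows):
depts.tag | depts.id
C | 8
A | 8
After GROUP BY (1 rows):
depts.id | max_id
8 | 8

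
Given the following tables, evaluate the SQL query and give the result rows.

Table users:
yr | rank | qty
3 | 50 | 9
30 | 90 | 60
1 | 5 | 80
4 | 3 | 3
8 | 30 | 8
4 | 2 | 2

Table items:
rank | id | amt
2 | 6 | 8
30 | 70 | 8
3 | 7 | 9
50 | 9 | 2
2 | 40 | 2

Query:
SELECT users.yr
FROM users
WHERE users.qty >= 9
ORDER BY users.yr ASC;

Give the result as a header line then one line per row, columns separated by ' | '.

After WHERE (3 rows):
users.yr | users.rank | users.qty
3 | 50 | 9
30 | 90 | 60
1 | 5 | 80
After SELECT (3 rows):
users.yr
3
30
1
After ORDER BY (3 rows):
users.yr
1
3
30

== RESULT ==
users.yr
1
3
30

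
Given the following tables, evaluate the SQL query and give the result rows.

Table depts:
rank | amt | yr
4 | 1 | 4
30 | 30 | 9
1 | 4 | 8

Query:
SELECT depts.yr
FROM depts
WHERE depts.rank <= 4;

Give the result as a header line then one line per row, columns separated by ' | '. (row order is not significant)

After WHERE (2 rows):
depts.rank | depts.amt | depts.yr
4 | 1 | 4
1 | 4 | 8
After SELECT (2 rows):
depts.yr
4
8

== RESULT ==
depts.yr
4
8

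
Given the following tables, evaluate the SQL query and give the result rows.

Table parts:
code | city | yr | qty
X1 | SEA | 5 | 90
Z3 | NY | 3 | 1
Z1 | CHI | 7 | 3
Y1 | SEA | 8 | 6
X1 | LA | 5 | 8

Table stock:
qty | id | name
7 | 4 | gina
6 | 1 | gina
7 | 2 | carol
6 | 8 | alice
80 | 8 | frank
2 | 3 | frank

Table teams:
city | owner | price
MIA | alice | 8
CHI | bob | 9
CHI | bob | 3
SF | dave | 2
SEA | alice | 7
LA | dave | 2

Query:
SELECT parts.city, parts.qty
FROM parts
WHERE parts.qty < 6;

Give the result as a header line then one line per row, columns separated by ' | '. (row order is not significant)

After WHERE (2 rows):
parts.code | parts.city | parts.yr | parts.qty
Z3 | NY | 3 | 1
Z1 | CHI | 7 | 3
After SELECT (2 rows):
parts.city | parts.qty
NY | 1
CHI | 3

== RESULT ==
parts.city | parts.qty
NY | 1
CHI | 3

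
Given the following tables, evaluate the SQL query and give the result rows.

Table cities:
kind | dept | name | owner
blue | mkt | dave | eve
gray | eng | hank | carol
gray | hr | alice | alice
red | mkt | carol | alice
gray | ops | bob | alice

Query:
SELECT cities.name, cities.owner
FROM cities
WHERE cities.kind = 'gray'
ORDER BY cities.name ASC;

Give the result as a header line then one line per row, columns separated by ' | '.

== RESULT ==
cities.name | cities.owner
alice | alice
bob | alice
hank | carol

Derivation:
After WHERE (3 rows):
cities.kind | cities.dept | cities.name | cities.owner
gray | eng | hank | carol
gray | hr | alice | alice
gray | ops | bob | alice
After SELECT (3 rows):
cities.name | cities.owner
hank | carol
alice | alice
bob | alice
After ORDER BY (3 rows):
cities.name | cities.owner
alice | alice
bob | alice
hank | carol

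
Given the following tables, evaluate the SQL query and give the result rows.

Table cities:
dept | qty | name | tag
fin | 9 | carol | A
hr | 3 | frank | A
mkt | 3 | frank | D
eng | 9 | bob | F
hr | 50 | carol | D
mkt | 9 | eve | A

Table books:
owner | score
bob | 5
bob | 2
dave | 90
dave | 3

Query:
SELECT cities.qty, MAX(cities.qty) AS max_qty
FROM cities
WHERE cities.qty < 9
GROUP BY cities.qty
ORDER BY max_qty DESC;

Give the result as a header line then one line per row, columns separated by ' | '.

After WHERE (2 rows):
cities.dept | cities.qty | cities.name | cities.tag
hr | 3 | frank | A
mkt | 3 | frank | D
After GROUP BY (1 rows):
cities.qty | max_qty
3 | 3
After ORDER BY (1 rows):
cities.qty | max_qty
3 | 3

== RESULT ==
cities.qty | max_qty
3 | 3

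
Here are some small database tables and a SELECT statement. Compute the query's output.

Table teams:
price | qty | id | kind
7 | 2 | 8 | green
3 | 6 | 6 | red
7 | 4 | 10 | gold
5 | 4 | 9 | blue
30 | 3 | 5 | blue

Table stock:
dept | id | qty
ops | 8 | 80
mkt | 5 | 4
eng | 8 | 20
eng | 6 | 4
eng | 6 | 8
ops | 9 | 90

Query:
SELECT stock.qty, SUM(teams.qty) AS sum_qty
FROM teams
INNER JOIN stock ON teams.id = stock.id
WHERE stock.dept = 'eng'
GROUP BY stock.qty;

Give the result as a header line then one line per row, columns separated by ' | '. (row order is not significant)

== RESULT ==
stock.qty | sum_qty
20 | 2
4 | 6
8 | 6

Derivation:
After JOIN stock (6 rows):
teams.price | teams.qty | teams.id | teams.kind | stock.dept | stock.id | stock.qty
7 | 2 | 8 | green | ops | 8 | 80
7 | 2 | 8 | green | eng | 8 | 20
3 | 6 | 6 | red | eng | 6 | 4
3 | 6 | 6 | red | eng | 6 | 8
5 | 4 | 9 | blue | ops | 9 | 90
30 | 3 | 5 | blue | mkt | 5 | 4
After WHERE (3 rows):
teams.price | teams.qty | teams.id | teams.kind | stock.dept | stock.id | stock.qty
7 | 2 | 8 | green | eng | 8 | 20
3 | 6 | 6 | red | eng | 6 | 4
3 | 6 | 6 | red | eng | 6 | 8
After GROUP BY (3 rows):
stock.qty | sum_qty
20 | 2
4 | 6
8 | 6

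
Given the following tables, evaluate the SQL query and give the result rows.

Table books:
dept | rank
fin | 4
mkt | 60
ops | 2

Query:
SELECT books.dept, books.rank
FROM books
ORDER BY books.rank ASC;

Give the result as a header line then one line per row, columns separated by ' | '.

After SELECT (3 rows):
books.dept | books.rank
fin | 4
mkt | 60
ops | 2
After ORDER BY (3 rows):
books.dept | books.rank
ops | 2
fin | 4
mkt | 60

== RESULT ==
books.dept | books.rank
ops | 2
fin | 4
mkt | 60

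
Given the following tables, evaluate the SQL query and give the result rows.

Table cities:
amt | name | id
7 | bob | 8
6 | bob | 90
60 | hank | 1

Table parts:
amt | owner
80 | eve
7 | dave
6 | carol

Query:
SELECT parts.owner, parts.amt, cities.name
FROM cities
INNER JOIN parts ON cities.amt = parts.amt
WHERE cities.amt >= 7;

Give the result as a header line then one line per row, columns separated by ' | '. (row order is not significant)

After JOIN parts (2 rows):
cities.amt | cities.name | cities.id | parts.amt | parts.owner
7 | bob | 8 | 7 | dave
6 | bob | 90 | 6 | carol
After WHERE (1 rows):
cities.amt | cities.name | cities.id | parts.amt | parts.owner
7 | bob | 8 | 7 | dave
After SELECT (1 rows):
parts.owner | parts.amt | cities.name
dave | 7 | bob

== RESULT ==
parts.owner | parts.amt | cities.name
dave | 7 | bob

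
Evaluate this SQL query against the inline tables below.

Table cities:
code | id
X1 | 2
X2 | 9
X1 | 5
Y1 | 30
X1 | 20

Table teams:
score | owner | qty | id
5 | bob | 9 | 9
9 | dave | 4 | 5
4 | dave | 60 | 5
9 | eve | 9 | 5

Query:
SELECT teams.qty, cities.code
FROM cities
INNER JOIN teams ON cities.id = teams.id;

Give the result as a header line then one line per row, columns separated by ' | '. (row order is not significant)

== RESULT ==
teams.qty | cities.code
9 | X2
4 | X1
60 | X1
9 | X1

Derivation:
After JOIN teams (4 rows):
cities.code | cities.id | teams.score | teams.owner | teams.qty | teams.id
X2 | 9 | 5 | bob | 9 | 9
X1 | 5 | 9 | dave | 4 | 5
X1 | 5 | 4 | dave | 60 | 5
X1 | 5 | 9 | eve | 9 | 5
After SELECT (4 rows):
teams.qty | cities.code
9 | X2
4 | X1
60 | X1
9 | X1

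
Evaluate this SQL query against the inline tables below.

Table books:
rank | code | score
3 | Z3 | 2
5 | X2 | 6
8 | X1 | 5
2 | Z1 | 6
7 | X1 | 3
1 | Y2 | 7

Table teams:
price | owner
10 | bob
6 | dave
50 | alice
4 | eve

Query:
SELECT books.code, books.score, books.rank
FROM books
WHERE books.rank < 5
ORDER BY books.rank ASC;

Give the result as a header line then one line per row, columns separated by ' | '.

== RESULT ==
books.code | books.score | books.rank
Y2 | 7 | 1
Z1 | 6 | 2
Z3 | 2 | 3

Derivation:
After WHERE (3 rows):
books.rank | books.code | books.score
3 | Z3 | 2
2 | Z1 | 6
1 | Y2 | 7
After SELECT (3 rows):
books.code | books.score | books.rank
Z3 | 2 | 3
Z1 | 6 | 2
Y2 | 7 | 1
After ORDER BY (3 rows):
books.code | books.score | books.rank
Y2 | 7 | 1
Z1 | 6 | 2
Z3 | 2 | 3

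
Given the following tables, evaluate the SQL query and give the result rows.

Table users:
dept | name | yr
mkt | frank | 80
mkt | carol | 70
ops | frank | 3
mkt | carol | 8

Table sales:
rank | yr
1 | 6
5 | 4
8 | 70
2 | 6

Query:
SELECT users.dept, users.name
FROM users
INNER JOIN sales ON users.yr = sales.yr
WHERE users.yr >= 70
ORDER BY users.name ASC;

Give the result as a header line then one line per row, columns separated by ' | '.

After JOIN sales (1 rows):
users.dept | users.name | users.yr | sales.rank | sales.yr
mkt | carol | 70 | 8 | 70
After WHERE (1 rows):
users.dept | users.name | users.yr | sales.rank | sales.yr
mkt | carol | 70 | 8 | 70
After SELECT (1 rows):
users.dept | users.name
mkt | carol
After ORDER BY (1 rows):
users.dept | users.name
mkt | carol

== RESULT ==
users.dept | users.name
mkt | carol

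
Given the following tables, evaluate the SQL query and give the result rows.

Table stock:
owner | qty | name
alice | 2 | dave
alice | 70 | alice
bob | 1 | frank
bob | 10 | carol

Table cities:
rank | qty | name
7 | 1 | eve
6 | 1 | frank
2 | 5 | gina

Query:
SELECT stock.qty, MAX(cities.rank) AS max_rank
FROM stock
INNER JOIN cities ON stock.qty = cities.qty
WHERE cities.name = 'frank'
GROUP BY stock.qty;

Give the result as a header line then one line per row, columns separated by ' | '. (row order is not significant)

== RESULT ==
stock.qty | max_rank
1 | 6

Derivation:
After JOIN cities (2 rows):
stock.owner | stock.qty | stock.name | cities.rank | cities.qty | cities.name
bob | 1 | frank | 7 | 1 | eve
bob | 1 | frank | 6 | 1 | frank
After WHERE (1 rows):
stock.owner | stock.qty | stock.name | cities.rank | cities.qty | cities.name
bob | 1 | frank | 6 | 1 | frank
After GROUP BY (1 rows):
stock.qty | max_rank
1 | 6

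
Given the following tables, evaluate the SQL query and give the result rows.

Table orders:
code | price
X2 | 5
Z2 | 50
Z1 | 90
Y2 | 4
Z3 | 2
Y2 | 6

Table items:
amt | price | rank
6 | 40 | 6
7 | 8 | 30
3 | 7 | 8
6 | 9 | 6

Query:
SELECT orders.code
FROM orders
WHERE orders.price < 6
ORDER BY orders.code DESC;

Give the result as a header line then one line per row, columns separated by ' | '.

== RESULT ==
orders.code
Z3
Y2
X2

Derivation:
After WHERE (3 rows):
orders.code | orders.price
X2 | 5
Y2 | 4
Z3 | 2
After SELECT (3 rows):
orders.code
X2
Y2
Z3
After ORDER BY (3 rows):
orders.code
Z3
Y2
X2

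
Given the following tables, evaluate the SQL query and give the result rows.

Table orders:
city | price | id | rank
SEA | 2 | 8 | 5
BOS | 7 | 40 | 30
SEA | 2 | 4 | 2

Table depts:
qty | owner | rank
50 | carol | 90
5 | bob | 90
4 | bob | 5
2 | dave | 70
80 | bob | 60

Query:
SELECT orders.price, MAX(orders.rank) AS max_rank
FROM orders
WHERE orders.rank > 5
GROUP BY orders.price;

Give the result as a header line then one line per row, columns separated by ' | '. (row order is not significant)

After WHERE (1 rows):
orders.city | orders.price | orders.id | orders.rank
BOS | 7 | 40 | 30
After GROUP BY (1 rows):
orders.price | max_rank
7 | 30

== RESULT ==
orders.price | max_rank
7 | 30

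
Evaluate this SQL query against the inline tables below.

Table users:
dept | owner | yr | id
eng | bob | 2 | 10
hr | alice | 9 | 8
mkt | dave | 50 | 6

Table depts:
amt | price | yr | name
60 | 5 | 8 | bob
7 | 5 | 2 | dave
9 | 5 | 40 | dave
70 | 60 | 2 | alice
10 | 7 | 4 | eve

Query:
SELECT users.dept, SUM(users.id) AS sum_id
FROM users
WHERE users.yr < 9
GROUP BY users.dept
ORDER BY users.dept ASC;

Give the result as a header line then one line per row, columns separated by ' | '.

After WHERE (1 rows):
users.dept | users.owner | users.yr | users.id
eng | bob | 2 | 10
After GROUP BY (1 rows):
users.dept | sum_id
eng | 10
After ORDER BY (1 rows):
users.dept | sum_id
eng | 10

== RESULT ==
users.dept | sum_id
eng | 10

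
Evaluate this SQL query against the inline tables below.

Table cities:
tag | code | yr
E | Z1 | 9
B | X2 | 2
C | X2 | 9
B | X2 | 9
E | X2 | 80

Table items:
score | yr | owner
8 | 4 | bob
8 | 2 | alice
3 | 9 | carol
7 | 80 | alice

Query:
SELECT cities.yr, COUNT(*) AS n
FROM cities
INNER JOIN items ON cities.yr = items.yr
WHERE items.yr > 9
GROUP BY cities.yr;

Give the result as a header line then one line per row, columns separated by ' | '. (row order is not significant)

== RESULT ==
cities.yr | n
80 | 1

Derivation:
After JOIN items (5 rows):
cities.tag | cities.code | cities.yr | items.score | items.yr | items.owner
E | Z1 | 9 | 3 | 9 | carol
B | X2 | 2 | 8 | 2 | alice
C | X2 | 9 | 3 | 9 | carol
B | X2 | 9 | 3 | 9 | carol
E | X2 | 80 | 7 | 80 | alice
After WHERE (1 rows):
cities.tag | cities.code | cities.yr | items.score | items.yr | items.owner
E | X2 | 80 | 7 | 80 | alice
After GROUP BY (1 rows):
cities.yr | n
80 | 1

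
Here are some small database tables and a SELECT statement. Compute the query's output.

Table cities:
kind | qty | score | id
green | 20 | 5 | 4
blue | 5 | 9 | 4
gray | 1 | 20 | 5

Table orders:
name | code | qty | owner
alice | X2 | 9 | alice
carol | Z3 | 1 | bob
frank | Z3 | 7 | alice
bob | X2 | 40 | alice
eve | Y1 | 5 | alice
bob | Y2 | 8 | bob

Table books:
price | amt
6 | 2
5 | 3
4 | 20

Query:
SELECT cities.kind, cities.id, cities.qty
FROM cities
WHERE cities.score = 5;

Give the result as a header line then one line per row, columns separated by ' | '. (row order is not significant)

== RESULT ==
cities.kind | cities.id | cities.qty
green | 4 | 20

Derivation:
After WHERE (1 rows):
cities.kind | cities.qty | cities.score | cities.id
green | 20 | 5 | 4
After SELECT (1 rows):
cities.kind | cities.id | cities.qty
green | 4 | 20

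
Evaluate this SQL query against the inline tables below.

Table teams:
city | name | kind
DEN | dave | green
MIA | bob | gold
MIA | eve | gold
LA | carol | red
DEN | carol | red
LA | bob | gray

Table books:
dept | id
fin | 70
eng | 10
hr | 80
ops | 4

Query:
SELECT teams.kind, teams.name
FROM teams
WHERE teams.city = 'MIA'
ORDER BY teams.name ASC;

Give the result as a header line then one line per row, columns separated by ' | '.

After WHERE (2 rows):
teams.city | teams.name | teams.kind
MIA | bob | gold
MIA | eve | gold
After SELECT (2 rows):
teams.kind | teams.name
gold | bob
gold | eve
After ORDER BY (2 rows):
teams.kind | teams.name
gold | bob
gold | eve

== RESULT ==
teams.kind | teams.name
gold | bob
gold | eve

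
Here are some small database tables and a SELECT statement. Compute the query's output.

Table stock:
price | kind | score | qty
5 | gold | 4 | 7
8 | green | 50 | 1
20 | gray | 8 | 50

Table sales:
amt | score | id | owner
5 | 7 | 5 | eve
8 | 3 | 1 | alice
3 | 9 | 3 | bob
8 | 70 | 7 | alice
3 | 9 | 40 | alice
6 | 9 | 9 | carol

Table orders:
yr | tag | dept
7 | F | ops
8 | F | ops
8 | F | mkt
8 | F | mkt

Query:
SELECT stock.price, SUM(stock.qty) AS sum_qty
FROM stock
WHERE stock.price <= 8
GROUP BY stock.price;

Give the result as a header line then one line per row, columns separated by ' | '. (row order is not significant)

After WHERE (2 rows):
stock.price | stock.kind | stock.score | stock.qty
5 | gold | 4 | 7
8 | green | 50 | 1
After GROUP BY (2 rows):
stock.price | sum_qty
5 | 7
8 | 1

== RESULT ==
stock.price | sum_qty
5 | 7
8 | 1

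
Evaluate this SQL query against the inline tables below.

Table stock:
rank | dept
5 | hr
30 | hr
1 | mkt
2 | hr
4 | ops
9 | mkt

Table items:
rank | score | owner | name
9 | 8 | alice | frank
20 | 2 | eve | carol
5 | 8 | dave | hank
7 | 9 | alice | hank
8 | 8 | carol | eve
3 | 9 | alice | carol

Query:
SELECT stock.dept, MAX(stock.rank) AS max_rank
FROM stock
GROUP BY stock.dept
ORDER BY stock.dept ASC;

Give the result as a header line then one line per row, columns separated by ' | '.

After GROUP BY (3 rows):
stock.dept | max_rank
hr | 30
mkt | 9
ops | 4
After ORDER BY (3 rows):
stock.dept | max_rank
hr | 30
mkt | 9
ops | 4

== RESULT ==
stock.dept | max_rank
hr | 30
mkt | 9
ops | 4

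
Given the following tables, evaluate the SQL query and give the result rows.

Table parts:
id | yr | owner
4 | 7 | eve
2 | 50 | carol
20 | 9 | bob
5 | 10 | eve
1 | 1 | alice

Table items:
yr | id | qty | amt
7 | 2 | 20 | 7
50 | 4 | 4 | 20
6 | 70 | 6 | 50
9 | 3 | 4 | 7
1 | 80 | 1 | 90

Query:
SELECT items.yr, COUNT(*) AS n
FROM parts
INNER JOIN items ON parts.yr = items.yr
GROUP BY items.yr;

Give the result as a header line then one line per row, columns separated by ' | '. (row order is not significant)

After JOIN items (4 rows):
parts.id | parts.yr | parts.owner | items.yr | items.id | items.qty | items.amt
4 | 7 | eve | 7 | 2 | 20 | 7
2 | 50 | carol | 50 | 4 | 4 | 20
20 | 9 | bob | 9 | 3 | 4 | 7
1 | 1 | alice | 1 | 80 | 1 | 90
After GROUP BY (4 rows):
items.yr | n
7 | 1
50 | 1
9 | 1
1 | 1

== RESULT ==
items.yr | n
7 | 1
50 | 1
9 | 1
1 | 1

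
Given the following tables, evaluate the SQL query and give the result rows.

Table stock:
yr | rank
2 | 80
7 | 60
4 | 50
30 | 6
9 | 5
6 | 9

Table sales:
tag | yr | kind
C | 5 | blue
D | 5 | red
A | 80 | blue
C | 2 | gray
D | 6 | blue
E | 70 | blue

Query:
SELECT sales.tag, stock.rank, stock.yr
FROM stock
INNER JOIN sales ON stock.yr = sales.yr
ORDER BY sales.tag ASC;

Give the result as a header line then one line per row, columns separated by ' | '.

After JOIN sales (2 rows):
stock.yr | stock.rank | sales.tag | sales.yr | sales.kind
2 | 80 | C | 2 | gray
6 | 9 | D | 6 | blue
After SELECT (2 rows):
sales.tag | stock.rank | stock.yr
C | 80 | 2
D | 9 | 6
After ORDER BY (2 rows):
sales.tag | stock.rank | stock.yr
C | 80 | 2
D | 9 | 6

== RESULT ==
sales.tag | stock.rank | stock.yr
C | 80 | 2
D | 9 | 6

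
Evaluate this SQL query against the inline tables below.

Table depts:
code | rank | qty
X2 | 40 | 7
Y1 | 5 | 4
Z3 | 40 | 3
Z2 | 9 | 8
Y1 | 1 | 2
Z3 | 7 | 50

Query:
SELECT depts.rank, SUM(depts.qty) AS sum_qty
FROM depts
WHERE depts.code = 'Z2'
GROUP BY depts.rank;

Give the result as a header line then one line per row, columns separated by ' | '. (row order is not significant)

After WHERE (1 rows):
depts.code | depts.rank | depts.qty
Z2 | 9 | 8
After GROUP BY (1 rows):
depts.rank | sum_qty
9 | 8

== RESULT ==
depts.rank | sum_qty
9 | 8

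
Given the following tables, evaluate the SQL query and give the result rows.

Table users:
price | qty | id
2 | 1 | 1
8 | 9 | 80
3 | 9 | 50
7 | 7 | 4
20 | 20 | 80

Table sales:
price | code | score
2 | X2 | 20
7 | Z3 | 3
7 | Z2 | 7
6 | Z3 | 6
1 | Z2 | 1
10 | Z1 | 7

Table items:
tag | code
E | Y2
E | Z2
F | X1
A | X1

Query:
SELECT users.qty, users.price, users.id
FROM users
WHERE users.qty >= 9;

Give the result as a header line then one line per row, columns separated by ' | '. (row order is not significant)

After WHERE (3 rows):
users.price | users.qty | users.id
8 | 9 | 80
3 | 9 | 50
20 | 20 | 80
After SELECT (3 rows):
users.qty | users.price | users.id
9 | 8 | 80
9 | 3 | 50
20 | 20 | 80

== RESULT ==
users.qty | users.price | users.id
9 | 8 | 80
9 | 3 | 50
20 | 20 | 80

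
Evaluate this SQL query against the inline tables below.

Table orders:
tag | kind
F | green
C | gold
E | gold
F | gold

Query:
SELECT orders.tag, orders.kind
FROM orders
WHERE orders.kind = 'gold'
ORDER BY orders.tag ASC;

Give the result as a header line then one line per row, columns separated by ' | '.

== RESULT ==
orders.tag | orders.kind
C | gold
E | gold
F | gold

Derivation:
After WHERE (3 rows):
orders.tag | orders.kind
C | gold
E | gold
F | gold
After SELECT (3 rows):
orders.tag | orders.kind
C | gold
E | gold
F | gold
After ORDER BY (3 rows):
orders.tag | orders.kind
C | gold
E | gold
F | gold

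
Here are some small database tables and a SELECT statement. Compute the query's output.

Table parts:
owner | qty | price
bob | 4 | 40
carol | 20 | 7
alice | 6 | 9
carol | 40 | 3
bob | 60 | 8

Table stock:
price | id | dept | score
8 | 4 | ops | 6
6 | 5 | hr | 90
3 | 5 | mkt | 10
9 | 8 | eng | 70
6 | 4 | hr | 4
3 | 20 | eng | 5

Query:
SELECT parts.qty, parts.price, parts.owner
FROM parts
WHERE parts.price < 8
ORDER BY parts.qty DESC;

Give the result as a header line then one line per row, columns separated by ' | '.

== RESULT ==
parts.qty | parts.price | parts.owner
40 | 3 | carol
20 | 7 | carol

Derivation:
After WHERE (2 rows):
parts.owner | parts.qty | parts.price
carol | 20 | 7
carol | 40 | 3
After SELECT (2 rows):
parts.qty | parts.price | parts.owner
20 | 7 | carol
40 | 3 | carol
After ORDER BY (2 rows):
parts.qty | parts.price | parts.owner
40 | 3 | carol
20 | 7 | carol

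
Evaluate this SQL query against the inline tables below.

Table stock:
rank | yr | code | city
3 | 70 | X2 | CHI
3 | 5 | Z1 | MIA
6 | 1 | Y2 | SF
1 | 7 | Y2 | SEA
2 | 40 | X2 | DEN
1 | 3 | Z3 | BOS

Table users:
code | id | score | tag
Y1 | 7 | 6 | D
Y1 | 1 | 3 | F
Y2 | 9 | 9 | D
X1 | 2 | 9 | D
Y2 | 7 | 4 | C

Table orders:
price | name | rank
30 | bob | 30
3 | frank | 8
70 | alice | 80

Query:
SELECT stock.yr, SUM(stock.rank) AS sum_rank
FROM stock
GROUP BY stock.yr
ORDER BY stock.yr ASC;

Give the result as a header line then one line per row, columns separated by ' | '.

After GROUP BY (6 rows):
stock.yr | sum_rank
70 | 3
5 | 3
1 | 6
7 | 1
40 | 2
3 | 1
After ORDER BY (6 rows):
stock.yr | sum_rank
1 | 6
3 | 1
5 | 3
7 | 1
40 | 2
70 | 3

== RESULT ==
stock.yr | sum_rank
1 | 6
3 | 1
5 | 3
7 | 1
40 | 2
70 | 3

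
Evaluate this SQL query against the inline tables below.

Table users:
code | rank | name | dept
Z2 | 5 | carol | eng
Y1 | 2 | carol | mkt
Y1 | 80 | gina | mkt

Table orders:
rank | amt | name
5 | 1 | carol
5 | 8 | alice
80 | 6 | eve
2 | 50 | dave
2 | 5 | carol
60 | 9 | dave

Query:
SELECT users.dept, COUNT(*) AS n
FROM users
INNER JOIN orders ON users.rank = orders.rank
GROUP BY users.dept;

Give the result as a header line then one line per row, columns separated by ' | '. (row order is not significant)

After JOIN orders (5 rows):
users.code | users.rank | users.name | users.dept | orders.rank | orders.amt | orders.name
Z2 | 5 | carol | eng | 5 | 1 | carol
Z2 | 5 | carol | eng | 5 | 8 | alice
Y1 | 2 | carol | mkt | 2 | 50 | dave
Y1 | 2 | carol | mkt | 2 | 5 | carol
Y1 | 80 | gina | mkt | 80 | 6 | eve
After GROUP BY (2 rows):
users.dept | n
eng | 2
mkt | 3

== RESULT ==
users.dept | n
eng | 2
mkt | 3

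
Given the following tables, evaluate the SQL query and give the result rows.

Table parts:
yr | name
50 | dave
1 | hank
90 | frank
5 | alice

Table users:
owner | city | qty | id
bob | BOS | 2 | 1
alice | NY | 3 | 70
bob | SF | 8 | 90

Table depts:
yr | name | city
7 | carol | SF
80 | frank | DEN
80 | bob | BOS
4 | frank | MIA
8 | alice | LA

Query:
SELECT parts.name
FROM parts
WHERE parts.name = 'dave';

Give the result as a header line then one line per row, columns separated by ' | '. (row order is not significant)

== RESULT ==
parts.name
dave

Derivation:
After WHERE (1 rows):
parts.yr | parts.name
50 | dave
After SELECT (1 rows):
parts.name
dave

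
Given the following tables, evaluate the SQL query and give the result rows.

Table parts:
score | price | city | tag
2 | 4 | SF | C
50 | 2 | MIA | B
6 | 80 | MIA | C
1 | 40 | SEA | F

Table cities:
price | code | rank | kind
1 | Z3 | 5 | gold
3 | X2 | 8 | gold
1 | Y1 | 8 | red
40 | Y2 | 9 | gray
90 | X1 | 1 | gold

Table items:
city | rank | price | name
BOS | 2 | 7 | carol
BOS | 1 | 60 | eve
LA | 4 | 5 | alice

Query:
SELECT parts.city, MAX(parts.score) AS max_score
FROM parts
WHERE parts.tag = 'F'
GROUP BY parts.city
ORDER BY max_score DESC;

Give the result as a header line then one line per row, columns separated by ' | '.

After WHERE (1 rows):
parts.score | parts.price | parts.city | parts.tag
1 | 40 | SEA | F
After GROUP BY (1 rows):
parts.city | max_score
SEA | 1
After ORDER BY (1 rows):
parts.city | max_score
SEA | 1

== RESULT ==
parts.city | max_score
SEA | 1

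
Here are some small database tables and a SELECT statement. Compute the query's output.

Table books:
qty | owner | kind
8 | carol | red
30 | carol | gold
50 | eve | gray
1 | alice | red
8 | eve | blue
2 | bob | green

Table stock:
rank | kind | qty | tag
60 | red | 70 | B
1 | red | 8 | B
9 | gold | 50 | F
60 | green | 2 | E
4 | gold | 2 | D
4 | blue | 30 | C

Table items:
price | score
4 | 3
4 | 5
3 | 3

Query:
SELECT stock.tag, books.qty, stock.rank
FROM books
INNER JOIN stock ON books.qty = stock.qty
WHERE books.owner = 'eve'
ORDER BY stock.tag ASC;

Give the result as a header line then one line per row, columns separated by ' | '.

== RESULT ==
stock.tag | books.qty | stock.rank
B | 8 | 1
F | 50 | 9

Derivation:
After JOIN stock (6 rows):
books.qty | books.owner | books.kind | stock.rank | stock.kind | stock.qty | stock.tag
8 | carol | red | 1 | red | 8 | B
30 | carol | gold | 4 | blue | 30 | C
50 | eve | gray | 9 | gold | 50 | F
8 | eve | blue | 1 | red | 8 | B
2 | bob | green | 60 | green | 2 | E
2 | bob | green | 4 | gold | 2 | D
After WHERE (2 rows):
books.qty | books.owner | books.kind | stock.rank | stock.kind | stock.qty | stock.tag
50 | eve | gray | 9 | gold | 50 | F
8 | eve | blue | 1 | red | 8 | B
After SELECT (2 rows):
stock.tag | books.qty | stock.rank
F | 50 | 9
B | 8 | 1
After ORDER BY (2 rows):
stock.tag | books.qty | stock.rank
B | 8 | 1
F | 50 | 9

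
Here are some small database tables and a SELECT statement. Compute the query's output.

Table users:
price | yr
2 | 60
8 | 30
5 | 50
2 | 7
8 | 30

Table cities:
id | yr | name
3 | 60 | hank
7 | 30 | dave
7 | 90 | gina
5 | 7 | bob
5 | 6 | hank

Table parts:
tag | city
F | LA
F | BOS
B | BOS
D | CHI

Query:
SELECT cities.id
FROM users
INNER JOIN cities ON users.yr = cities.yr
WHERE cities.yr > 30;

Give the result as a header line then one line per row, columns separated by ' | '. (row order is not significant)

== RESULT ==
cities.id
3

Derivation:
After JOIN cities (4 rows):
users.price | users.yr | cities.id | cities.yr | cities.name
2 | 60 | 3 | 60 | hank
8 | 30 | 7 | 30 | dave
2 | 7 | 5 | 7 | bob
8 | 30 | 7 | 30 | dave
After WHERE (1 rows):
users.price | users.yr | cities.id | cities.yr | cities.name
2 | 60 | 3 | 60 | hank
After SELECT (1 rows):
cities.id
3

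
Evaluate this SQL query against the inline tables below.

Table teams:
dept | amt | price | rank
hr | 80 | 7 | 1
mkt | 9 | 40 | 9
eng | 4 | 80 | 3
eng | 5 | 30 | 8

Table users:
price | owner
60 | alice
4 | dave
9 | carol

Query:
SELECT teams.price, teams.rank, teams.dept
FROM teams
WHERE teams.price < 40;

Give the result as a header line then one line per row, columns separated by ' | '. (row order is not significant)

After WHERE (2 rows):
teams.dept | teams.amt | teams.price | teams.rank
hr | 80 | 7 | 1
eng | 5 | 30 | 8
After SELECT (2 rows):
teams.price | teams.rank | teams.dept
7 | 1 | hr
30 | 8 | eng

== RESULT ==
teams.price | teams.rank | teams.dept
7 | 1 | hr
30 | 8 | eng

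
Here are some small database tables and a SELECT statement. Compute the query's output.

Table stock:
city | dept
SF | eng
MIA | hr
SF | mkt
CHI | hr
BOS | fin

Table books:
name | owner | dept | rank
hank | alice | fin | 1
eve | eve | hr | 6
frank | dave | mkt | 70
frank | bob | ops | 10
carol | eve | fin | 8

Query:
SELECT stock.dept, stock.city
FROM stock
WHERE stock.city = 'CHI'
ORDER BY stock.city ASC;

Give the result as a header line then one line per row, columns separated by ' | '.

After WHERE (1 rows):
stock.city | stock.dept
CHI | hr
After SELECT (1 rows):
stock.dept | stock.city
hr | CHI
After ORDER BY (1 rows):
stock.dept | stock.city
hr | CHI

== RESULT ==
stock.dept | stock.city
hr | CHI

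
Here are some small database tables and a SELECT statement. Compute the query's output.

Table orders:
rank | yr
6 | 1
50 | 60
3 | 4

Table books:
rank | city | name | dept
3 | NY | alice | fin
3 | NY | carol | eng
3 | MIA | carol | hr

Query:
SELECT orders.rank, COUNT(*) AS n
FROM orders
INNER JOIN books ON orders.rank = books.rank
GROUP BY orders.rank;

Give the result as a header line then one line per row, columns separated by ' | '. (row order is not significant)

After JOIN books (3 rows):
orders.rank | orders.yr | books.rank | books.city | books.name | books.dept
3 | 4 | 3 | NY | alice | fin
3 | 4 | 3 | NY | carol | eng
3 | 4 | 3 | MIA | carol | hr
After GROUP BY (1 rows):
orders.rank | n
3 | 3

== RESULT ==
orders.rank | n
3 | 3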